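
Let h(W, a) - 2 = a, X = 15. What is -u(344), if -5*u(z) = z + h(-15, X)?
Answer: 361/5 ≈ 72.200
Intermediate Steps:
h(W, a) = 2 + a
u(z) = -17/5 - z/5 (u(z) = -(z + (2 + 15))/5 = -(z + 17)/5 = -(17 + z)/5 = -17/5 - z/5)
-u(344) = -(-17/5 - ⅕*344) = -(-17/5 - 344/5) = -1*(-361/5) = 361/5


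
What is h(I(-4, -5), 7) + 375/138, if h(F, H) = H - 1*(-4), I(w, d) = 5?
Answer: 631/46 ≈ 13.717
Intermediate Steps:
h(F, H) = 4 + H (h(F, H) = H + 4 = 4 + H)
h(I(-4, -5), 7) + 375/138 = (4 + 7) + 375/138 = 11 + 375*(1/138) = 11 + 125/46 = 631/46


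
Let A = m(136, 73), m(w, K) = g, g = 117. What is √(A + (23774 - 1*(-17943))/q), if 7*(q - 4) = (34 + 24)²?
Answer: √36510799/424 ≈ 14.251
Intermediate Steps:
m(w, K) = 117
q = 3392/7 (q = 4 + (34 + 24)²/7 = 4 + (⅐)*58² = 4 + (⅐)*3364 = 4 + 3364/7 = 3392/7 ≈ 484.57)
A = 117
√(A + (23774 - 1*(-17943))/q) = √(117 + (23774 - 1*(-17943))/(3392/7)) = √(117 + (23774 + 17943)*(7/3392)) = √(117 + 41717*(7/3392)) = √(117 + 292019/3392) = √(688883/3392) = √36510799/424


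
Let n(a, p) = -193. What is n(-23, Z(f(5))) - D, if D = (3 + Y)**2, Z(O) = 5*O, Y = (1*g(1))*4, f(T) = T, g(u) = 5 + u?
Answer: -922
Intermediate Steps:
Y = 24 (Y = (1*(5 + 1))*4 = (1*6)*4 = 6*4 = 24)
D = 729 (D = (3 + 24)**2 = 27**2 = 729)
n(-23, Z(f(5))) - D = -193 - 1*729 = -193 - 729 = -922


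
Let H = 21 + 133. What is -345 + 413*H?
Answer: 63257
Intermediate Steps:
H = 154
-345 + 413*H = -345 + 413*154 = -345 + 63602 = 63257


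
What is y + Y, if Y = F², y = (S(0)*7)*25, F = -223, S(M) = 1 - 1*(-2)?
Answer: 50254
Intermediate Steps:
S(M) = 3 (S(M) = 1 + 2 = 3)
y = 525 (y = (3*7)*25 = 21*25 = 525)
Y = 49729 (Y = (-223)² = 49729)
y + Y = 525 + 49729 = 50254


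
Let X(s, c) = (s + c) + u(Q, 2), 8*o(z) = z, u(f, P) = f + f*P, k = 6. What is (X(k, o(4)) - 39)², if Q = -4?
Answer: 7921/4 ≈ 1980.3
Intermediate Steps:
u(f, P) = f + P*f
o(z) = z/8
X(s, c) = -12 + c + s (X(s, c) = (s + c) - 4*(1 + 2) = (c + s) - 4*3 = (c + s) - 12 = -12 + c + s)
(X(k, o(4)) - 39)² = ((-12 + (⅛)*4 + 6) - 39)² = ((-12 + ½ + 6) - 39)² = (-11/2 - 39)² = (-89/2)² = 7921/4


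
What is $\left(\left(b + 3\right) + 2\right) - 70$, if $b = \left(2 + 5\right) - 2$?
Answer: $-60$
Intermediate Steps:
$b = 5$ ($b = 7 - 2 = 5$)
$\left(\left(b + 3\right) + 2\right) - 70 = \left(\left(5 + 3\right) + 2\right) - 70 = \left(8 + 2\right) - 70 = 10 - 70 = -60$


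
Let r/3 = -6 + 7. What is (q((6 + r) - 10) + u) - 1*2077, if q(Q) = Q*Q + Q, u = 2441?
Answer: 364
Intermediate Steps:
r = 3 (r = 3*(-6 + 7) = 3*1 = 3)
q(Q) = Q + Q² (q(Q) = Q² + Q = Q + Q²)
(q((6 + r) - 10) + u) - 1*2077 = (((6 + 3) - 10)*(1 + ((6 + 3) - 10)) + 2441) - 1*2077 = ((9 - 10)*(1 + (9 - 10)) + 2441) - 2077 = (-(1 - 1) + 2441) - 2077 = (-1*0 + 2441) - 2077 = (0 + 2441) - 2077 = 2441 - 2077 = 364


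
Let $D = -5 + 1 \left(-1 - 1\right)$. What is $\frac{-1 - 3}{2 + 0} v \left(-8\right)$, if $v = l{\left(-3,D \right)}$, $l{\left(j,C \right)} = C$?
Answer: $-112$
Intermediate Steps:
$D = -7$ ($D = -5 + 1 \left(-1 - 1\right) = -5 + 1 \left(-2\right) = -5 - 2 = -7$)
$v = -7$
$\frac{-1 - 3}{2 + 0} v \left(-8\right) = \frac{-1 - 3}{2 + 0} \left(-7\right) \left(-8\right) = - \frac{4}{2} \left(-7\right) \left(-8\right) = \left(-4\right) \frac{1}{2} \left(-7\right) \left(-8\right) = \left(-2\right) \left(-7\right) \left(-8\right) = 14 \left(-8\right) = -112$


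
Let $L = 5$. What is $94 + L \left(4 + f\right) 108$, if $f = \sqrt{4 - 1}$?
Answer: $2254 + 540 \sqrt{3} \approx 3189.3$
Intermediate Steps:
$f = \sqrt{3} \approx 1.732$
$94 + L \left(4 + f\right) 108 = 94 + 5 \left(4 + \sqrt{3}\right) 108 = 94 + \left(20 + 5 \sqrt{3}\right) 108 = 94 + \left(2160 + 540 \sqrt{3}\right) = 2254 + 540 \sqrt{3}$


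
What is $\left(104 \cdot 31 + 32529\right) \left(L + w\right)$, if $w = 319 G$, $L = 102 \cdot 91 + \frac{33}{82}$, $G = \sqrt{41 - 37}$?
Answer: $\frac{29084100169}{82} \approx 3.5468 \cdot 10^{8}$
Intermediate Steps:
$G = 2$ ($G = \sqrt{4} = 2$)
$L = \frac{761157}{82}$ ($L = 9282 + 33 \cdot \frac{1}{82} = 9282 + \frac{33}{82} = \frac{761157}{82} \approx 9282.4$)
$w = 638$ ($w = 319 \cdot 2 = 638$)
$\left(104 \cdot 31 + 32529\right) \left(L + w\right) = \left(104 \cdot 31 + 32529\right) \left(\frac{761157}{82} + 638\right) = \left(3224 + 32529\right) \frac{813473}{82} = 35753 \cdot \frac{813473}{82} = \frac{29084100169}{82}$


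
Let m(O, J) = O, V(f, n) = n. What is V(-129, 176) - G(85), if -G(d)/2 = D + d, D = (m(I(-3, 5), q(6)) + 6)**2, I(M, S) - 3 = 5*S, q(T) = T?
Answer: 2658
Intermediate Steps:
I(M, S) = 3 + 5*S
D = 1156 (D = ((3 + 5*5) + 6)**2 = ((3 + 25) + 6)**2 = (28 + 6)**2 = 34**2 = 1156)
G(d) = -2312 - 2*d (G(d) = -2*(1156 + d) = -2312 - 2*d)
V(-129, 176) - G(85) = 176 - (-2312 - 2*85) = 176 - (-2312 - 170) = 176 - 1*(-2482) = 176 + 2482 = 2658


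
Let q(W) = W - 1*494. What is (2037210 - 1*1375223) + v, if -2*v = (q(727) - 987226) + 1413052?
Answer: 897915/2 ≈ 4.4896e+5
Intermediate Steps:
q(W) = -494 + W (q(W) = W - 494 = -494 + W)
v = -426059/2 (v = -(((-494 + 727) - 987226) + 1413052)/2 = -((233 - 987226) + 1413052)/2 = -(-986993 + 1413052)/2 = -1/2*426059 = -426059/2 ≈ -2.1303e+5)
(2037210 - 1*1375223) + v = (2037210 - 1*1375223) - 426059/2 = (2037210 - 1375223) - 426059/2 = 661987 - 426059/2 = 897915/2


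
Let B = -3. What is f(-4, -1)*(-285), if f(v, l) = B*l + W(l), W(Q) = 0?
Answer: -855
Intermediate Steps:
f(v, l) = -3*l (f(v, l) = -3*l + 0 = -3*l)
f(-4, -1)*(-285) = -3*(-1)*(-285) = 3*(-285) = -855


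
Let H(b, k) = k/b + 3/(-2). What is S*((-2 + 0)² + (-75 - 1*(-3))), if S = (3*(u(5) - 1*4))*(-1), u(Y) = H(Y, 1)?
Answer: -5406/5 ≈ -1081.2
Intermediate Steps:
H(b, k) = -3/2 + k/b (H(b, k) = k/b + 3*(-½) = k/b - 3/2 = -3/2 + k/b)
u(Y) = -3/2 + 1/Y
S = 159/10 (S = (3*((-3/2 + 1/5) - 1*4))*(-1) = (3*((-3/2 + ⅕) - 4))*(-1) = (3*(-13/10 - 4))*(-1) = (3*(-53/10))*(-1) = -159/10*(-1) = 159/10 ≈ 15.900)
S*((-2 + 0)² + (-75 - 1*(-3))) = 159*((-2 + 0)² + (-75 - 1*(-3)))/10 = 159*((-2)² + (-75 + 3))/10 = 159*(4 - 72)/10 = (159/10)*(-68) = -5406/5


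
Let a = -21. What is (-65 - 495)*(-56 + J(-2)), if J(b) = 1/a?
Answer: 94160/3 ≈ 31387.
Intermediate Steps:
J(b) = -1/21 (J(b) = 1/(-21) = -1/21)
(-65 - 495)*(-56 + J(-2)) = (-65 - 495)*(-56 - 1/21) = -560*(-1177/21) = 94160/3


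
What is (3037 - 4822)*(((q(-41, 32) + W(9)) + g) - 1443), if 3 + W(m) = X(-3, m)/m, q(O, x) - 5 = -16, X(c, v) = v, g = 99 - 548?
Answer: 3400425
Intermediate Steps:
g = -449
q(O, x) = -11 (q(O, x) = 5 - 16 = -11)
W(m) = -2 (W(m) = -3 + m/m = -3 + 1 = -2)
(3037 - 4822)*(((q(-41, 32) + W(9)) + g) - 1443) = (3037 - 4822)*(((-11 - 2) - 449) - 1443) = -1785*((-13 - 449) - 1443) = -1785*(-462 - 1443) = -1785*(-1905) = 3400425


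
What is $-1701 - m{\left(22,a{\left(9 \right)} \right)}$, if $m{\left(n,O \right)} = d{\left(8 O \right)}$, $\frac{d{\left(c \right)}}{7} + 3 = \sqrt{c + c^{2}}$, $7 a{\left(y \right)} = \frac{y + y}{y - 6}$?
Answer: $-1680 - 4 \sqrt{165} \approx -1731.4$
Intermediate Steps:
$a{\left(y \right)} = \frac{2 y}{7 \left(-6 + y\right)}$ ($a{\left(y \right)} = \frac{\left(y + y\right) \frac{1}{y - 6}}{7} = \frac{2 y \frac{1}{-6 + y}}{7} = \frac{2 y}{7 \left(-6 + y\right)}$)
$d{\left(c \right)} = -21 + 7 \sqrt{c + c^{2}}$
$m{\left(n,O \right)} = -21 + 14 \sqrt{2} \sqrt{O \left(1 + 8 O\right)}$ ($m{\left(n,O \right)} = -21 + 7 \sqrt{8 O \left(1 + 8 O\right)} = -21 + 7 \cdot 2 \sqrt{2} \sqrt{O \left(1 + 8 O\right)} = -21 + 14 \sqrt{2} \sqrt{O \left(1 + 8 O\right)}$)
$-1701 - m{\left(22,a{\left(9 \right)} \right)} = -1701 - \left(-21 + 14 \sqrt{2} \sqrt{\frac{2}{7} \cdot 9 \frac{1}{-6 + 9} \left(1 + 8 \cdot \frac{2}{7} \cdot 9 \frac{1}{-6 + 9}\right)}\right) = -1701 - \left(-21 + 14 \sqrt{2} \sqrt{\frac{2}{7} \cdot 9 \cdot \frac{1}{3} \left(1 + 8 \cdot \frac{2}{7} \cdot 9 \cdot \frac{1}{3}\right)}\right) = -1701 - \left(-21 + 14 \sqrt{2} \sqrt{\frac{6 \left(1 + 8 \cdot \frac{6}{7}\right)}{7}}\right) = -1701 - \left(-21 + 14 \sqrt{2} \sqrt{\frac{6 \left(1 + \frac{48}{7}\right)}{7}}\right) = -1701 - \left(-21 + 14 \sqrt{2} \sqrt{\frac{6}{7} \cdot \frac{55}{7}}\right) = -1701 - \left(-21 + 14 \sqrt{2} \sqrt{\frac{330}{49}}\right) = -1701 - \left(-21 + 14 \sqrt{2} \frac{\sqrt{330}}{7}\right) = -1701 - \left(-21 + 4 \sqrt{165}\right) = -1701 + \left(21 - 4 \sqrt{165}\right) = -1680 - 4 \sqrt{165}$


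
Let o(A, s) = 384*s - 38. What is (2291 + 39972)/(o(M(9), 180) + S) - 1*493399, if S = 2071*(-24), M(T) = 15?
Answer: -9561043559/19378 ≈ -4.9340e+5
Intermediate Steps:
o(A, s) = -38 + 384*s
S = -49704
(2291 + 39972)/(o(M(9), 180) + S) - 1*493399 = (2291 + 39972)/((-38 + 384*180) - 49704) - 1*493399 = 42263/((-38 + 69120) - 49704) - 493399 = 42263/(69082 - 49704) - 493399 = 42263/19378 - 493399 = -9561043559/19378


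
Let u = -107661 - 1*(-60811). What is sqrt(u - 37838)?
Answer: 4*I*sqrt(5293) ≈ 291.01*I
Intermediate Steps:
u = -46850 (u = -107661 + 60811 = -46850)
sqrt(u - 37838) = sqrt(-46850 - 37838) = sqrt(-84688) = 4*I*sqrt(5293)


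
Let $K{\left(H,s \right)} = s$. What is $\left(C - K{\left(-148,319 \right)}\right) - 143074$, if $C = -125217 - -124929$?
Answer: $-143681$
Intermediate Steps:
$C = -288$ ($C = -125217 + 124929 = -288$)
$\left(C - K{\left(-148,319 \right)}\right) - 143074 = \left(-288 - 319\right) - 143074 = -607 - 143074 = -143681$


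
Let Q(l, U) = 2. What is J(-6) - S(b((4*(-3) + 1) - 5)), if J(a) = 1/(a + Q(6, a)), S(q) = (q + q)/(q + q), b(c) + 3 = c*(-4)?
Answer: -5/4 ≈ -1.2500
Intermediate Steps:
b(c) = -3 - 4*c (b(c) = -3 + c*(-4) = -3 - 4*c)
S(q) = 1 (S(q) = (2*q)/((2*q)) = (2*q)*(1/(2*q)) = 1)
J(a) = 1/(2 + a) (J(a) = 1/(a + 2) = 1/(2 + a))
J(-6) - S(b((4*(-3) + 1) - 5)) = 1/(2 - 6) - 1*1 = 1/(-4) - 1 = -¼ - 1 = -5/4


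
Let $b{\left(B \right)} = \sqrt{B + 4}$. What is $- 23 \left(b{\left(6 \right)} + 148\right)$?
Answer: $-3404 - 23 \sqrt{10} \approx -3476.7$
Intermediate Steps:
$b{\left(B \right)} = \sqrt{4 + B}$
$- 23 \left(b{\left(6 \right)} + 148\right) = - 23 \left(\sqrt{4 + 6} + 148\right) = - 23 \left(\sqrt{10} + 148\right) = - 23 \left(148 + \sqrt{10}\right) = -3404 - 23 \sqrt{10}$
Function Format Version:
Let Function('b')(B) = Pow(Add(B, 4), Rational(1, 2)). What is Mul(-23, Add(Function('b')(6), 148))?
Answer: Add(-3404, Mul(-23, Pow(10, Rational(1, 2)))) ≈ -3476.7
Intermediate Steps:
Function('b')(B) = Pow(Add(4, B), Rational(1, 2))
Mul(-23, Add(Function('b')(6), 148)) = Mul(-23, Add(Pow(Add(4, 6), Rational(1, 2)), 148)) = Mul(-23, Add(Pow(10, Rational(1, 2)), 148)) = Mul(-23, Add(148, Pow(10, Rational(1, 2)))) = Add(-3404, Mul(-23, Pow(10, Rational(1, 2))))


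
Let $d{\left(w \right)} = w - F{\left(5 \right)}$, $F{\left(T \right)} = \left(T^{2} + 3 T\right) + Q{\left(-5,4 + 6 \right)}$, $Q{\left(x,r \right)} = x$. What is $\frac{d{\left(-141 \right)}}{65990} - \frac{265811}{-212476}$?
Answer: $\frac{8751736057}{7010645620} \approx 1.2484$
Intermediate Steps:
$F{\left(T \right)} = -5 + T^{2} + 3 T$ ($F{\left(T \right)} = \left(T^{2} + 3 T\right) - 5 = -5 + T^{2} + 3 T$)
$d{\left(w \right)} = -35 + w$ ($d{\left(w \right)} = w - \left(-5 + 5^{2} + 3 \cdot 5\right) = w - \left(-5 + 25 + 15\right) = w - 35 = -35 + w$)
$\frac{d{\left(-141 \right)}}{65990} - \frac{265811}{-212476} = \frac{-35 - 141}{65990} - \frac{265811}{-212476} = \left(-176\right) \frac{1}{65990} - - \frac{265811}{212476} = - \frac{88}{32995} + \frac{265811}{212476} = \frac{8751736057}{7010645620}$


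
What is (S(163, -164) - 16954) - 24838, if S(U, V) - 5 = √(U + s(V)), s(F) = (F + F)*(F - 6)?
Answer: -41787 + √55923 ≈ -41551.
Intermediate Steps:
s(F) = 2*F*(-6 + F) (s(F) = (2*F)*(-6 + F) = 2*F*(-6 + F))
S(U, V) = 5 + √(U + 2*V*(-6 + V))
(S(163, -164) - 16954) - 24838 = ((5 + √(163 + 2*(-164)*(-6 - 164))) - 16954) - 24838 = ((5 + √(163 + 2*(-164)*(-170))) - 16954) - 24838 = ((5 + √(163 + 55760)) - 16954) - 24838 = ((5 + √55923) - 16954) - 24838 = (-16949 + √55923) - 24838 = -41787 + √55923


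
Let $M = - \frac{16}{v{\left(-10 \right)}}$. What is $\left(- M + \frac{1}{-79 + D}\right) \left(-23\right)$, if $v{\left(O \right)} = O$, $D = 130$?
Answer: $\frac{9269}{255} \approx 36.349$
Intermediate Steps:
$M = \frac{8}{5}$ ($M = - \frac{16}{-10} = \left(-16\right) \left(- \frac{1}{10}\right) = \frac{8}{5} \approx 1.6$)
$\left(- M + \frac{1}{-79 + D}\right) \left(-23\right) = \left(\left(-1\right) \frac{8}{5} + \frac{1}{-79 + 130}\right) \left(-23\right) = \left(- \frac{8}{5} + \frac{1}{51}\right) \left(-23\right) = \left(- \frac{403}{255}\right) \left(-23\right) = \frac{9269}{255}$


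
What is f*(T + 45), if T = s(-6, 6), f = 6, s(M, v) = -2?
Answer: 258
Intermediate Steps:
T = -2
f*(T + 45) = 6*(-2 + 45) = 6*43 = 258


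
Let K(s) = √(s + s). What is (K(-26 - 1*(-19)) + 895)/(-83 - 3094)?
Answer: -895/3177 - I*√14/3177 ≈ -0.28171 - 0.0011777*I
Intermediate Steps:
K(s) = √2*√s (K(s) = √(2*s) = √2*√s)
(K(-26 - 1*(-19)) + 895)/(-83 - 3094) = (√2*√(-26 - 1*(-19)) + 895)/(-83 - 3094) = (√2*√(-26 + 19) + 895)/(-3177) = (√2*√(-7) + 895)*(-1/3177) = (√2*(I*√7) + 895)*(-1/3177) = (I*√14 + 895)*(-1/3177) = (895 + I*√14)*(-1/3177) = -895/3177 - I*√14/3177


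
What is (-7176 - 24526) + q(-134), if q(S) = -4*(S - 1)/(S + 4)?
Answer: -412180/13 ≈ -31706.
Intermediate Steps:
q(S) = -4*(-1 + S)/(4 + S)
(-7176 - 24526) + q(-134) = (-7176 - 24526) + 4*(1 - 1*(-134))/(4 - 134) = -31702 + 4*(1 + 134)/(-130) = -31702 + 4*(-1/130)*135 = -31702 - 54/13 = -412180/13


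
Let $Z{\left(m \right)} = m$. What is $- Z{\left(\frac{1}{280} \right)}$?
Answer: $- \frac{1}{280} \approx -0.0035714$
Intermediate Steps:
$- Z{\left(\frac{1}{280} \right)} = - \frac{1}{280}$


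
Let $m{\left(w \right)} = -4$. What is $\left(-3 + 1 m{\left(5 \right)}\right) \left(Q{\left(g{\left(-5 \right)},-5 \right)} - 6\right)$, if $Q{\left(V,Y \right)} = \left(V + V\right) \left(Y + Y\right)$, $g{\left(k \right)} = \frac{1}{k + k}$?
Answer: $28$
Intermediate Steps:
$g{\left(k \right)} = \frac{1}{2 k}$
$Q{\left(V,Y \right)} = 4 V Y$ ($Q{\left(V,Y \right)} = 2 V 2 Y = 4 V Y$)
$\left(-3 + 1 m{\left(5 \right)}\right) \left(Q{\left(g{\left(-5 \right)},-5 \right)} - 6\right) = \left(-3 + 1 \left(-4\right)\right) \left(4 \frac{1}{2 \left(-5\right)} \left(-5\right) - 6\right) = \left(-3 - 4\right) \left(4 \cdot \frac{1}{2} \left(- \frac{1}{5}\right) \left(-5\right) - 6\right) = - 7 \left(4 \left(- \frac{1}{10}\right) \left(-5\right) - 6\right) = - 7 \left(2 - 6\right) = \left(-7\right) \left(-4\right) = 28$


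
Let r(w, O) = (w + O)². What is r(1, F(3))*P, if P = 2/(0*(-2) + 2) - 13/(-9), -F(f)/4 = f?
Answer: 2662/9 ≈ 295.78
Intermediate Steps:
F(f) = -4*f
r(w, O) = (O + w)²
P = 22/9 (P = 2/(0 + 2) - 13*(-⅑) = 2/2 + 13/9 = 2*(½) + 13/9 = 1 + 13/9 = 22/9 ≈ 2.4444)
r(1, F(3))*P = (-4*3 + 1)²*(22/9) = (-12 + 1)²*(22/9) = (-11)²*(22/9) = 121*(22/9) = 2662/9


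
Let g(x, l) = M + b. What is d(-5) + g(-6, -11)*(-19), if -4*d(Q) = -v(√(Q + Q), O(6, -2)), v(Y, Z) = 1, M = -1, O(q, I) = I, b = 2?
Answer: -75/4 ≈ -18.750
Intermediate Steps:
g(x, l) = 1 (g(x, l) = -1 + 2 = 1)
d(Q) = ¼ (d(Q) = -(-1)/4 = -¼*(-1) = ¼)
d(-5) + g(-6, -11)*(-19) = ¼ + 1*(-19) = ¼ - 19 = -75/4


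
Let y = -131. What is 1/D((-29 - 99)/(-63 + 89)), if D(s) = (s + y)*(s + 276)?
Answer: -169/6226908 ≈ -2.7140e-5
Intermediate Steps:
D(s) = (-131 + s)*(276 + s) (D(s) = (s - 131)*(s + 276) = (-131 + s)*(276 + s))
1/D((-29 - 99)/(-63 + 89)) = 1/(-36156 + ((-29 - 99)/(-63 + 89))² + 145*((-29 - 99)/(-63 + 89))) = 1/(-36156 + (-128/26)² + 145*(-128/26)) = 1/(-36156 + (-128*1/26)² + 145*(-128*1/26)) = 1/(-36156 + (-64/13)² + 145*(-64/13)) = 1/(-36156 + 4096/169 - 9280/13) = 1/(-6226908/169) = -169/6226908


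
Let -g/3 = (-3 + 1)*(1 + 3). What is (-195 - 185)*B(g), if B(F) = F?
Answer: -9120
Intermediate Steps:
g = 24 (g = -3*(-3 + 1)*(1 + 3) = -(-6)*4 = -3*(-8) = 24)
(-195 - 185)*B(g) = (-195 - 185)*24 = -380*24 = -9120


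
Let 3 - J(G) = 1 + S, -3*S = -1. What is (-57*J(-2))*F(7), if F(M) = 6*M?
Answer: -3990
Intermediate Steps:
S = 1/3 (S = -1/3*(-1) = 1/3 ≈ 0.33333)
J(G) = 5/3 (J(G) = 3 - (1 + 1/3) = 3 - 1*4/3 = 3 - 4/3 = 5/3)
(-57*J(-2))*F(7) = (-57*5/3)*(6*7) = -95*42 = -3990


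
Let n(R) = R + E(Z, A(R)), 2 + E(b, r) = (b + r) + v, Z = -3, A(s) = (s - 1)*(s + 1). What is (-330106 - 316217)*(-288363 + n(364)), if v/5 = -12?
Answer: 100547822787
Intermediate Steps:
A(s) = (1 + s)*(-1 + s) (A(s) = (-1 + s)*(1 + s) = (1 + s)*(-1 + s))
v = -60 (v = 5*(-12) = -60)
E(b, r) = -62 + b + r (E(b, r) = -2 + ((b + r) - 60) = -2 + (-60 + b + r) = -62 + b + r)
n(R) = -66 + R + R**2 (n(R) = R + (-62 - 3 + (-1 + R**2)) = R + (-66 + R**2) = -66 + R + R**2)
(-330106 - 316217)*(-288363 + n(364)) = (-330106 - 316217)*(-288363 + (-66 + 364 + 364**2)) = -646323*(-288363 + (-66 + 364 + 132496)) = -646323*(-288363 + 132794) = -646323*(-155569) = 100547822787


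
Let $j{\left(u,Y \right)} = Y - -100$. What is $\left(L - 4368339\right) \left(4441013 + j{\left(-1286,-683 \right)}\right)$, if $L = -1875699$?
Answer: $-27726213656340$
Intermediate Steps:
$j{\left(u,Y \right)} = 100 + Y$ ($j{\left(u,Y \right)} = Y + 100 = 100 + Y$)
$\left(L - 4368339\right) \left(4441013 + j{\left(-1286,-683 \right)}\right) = \left(-1875699 - 4368339\right) \left(4441013 + \left(100 - 683\right)\right) = - 6244038 \left(4441013 - 583\right) = \left(-6244038\right) 4440430 = -27726213656340$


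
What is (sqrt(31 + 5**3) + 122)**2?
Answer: 15040 + 488*sqrt(39) ≈ 18088.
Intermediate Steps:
(sqrt(31 + 5**3) + 122)**2 = (sqrt(31 + 125) + 122)**2 = (sqrt(156) + 122)**2 = (2*sqrt(39) + 122)**2 = (122 + 2*sqrt(39))**2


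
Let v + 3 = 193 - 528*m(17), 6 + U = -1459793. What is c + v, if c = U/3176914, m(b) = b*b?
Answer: -484169507227/3176914 ≈ -1.5240e+5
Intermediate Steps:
m(b) = b²
U = -1459799 (U = -6 - 1459793 = -1459799)
v = -152402 (v = -3 + (193 - 528*17²) = -3 + (193 - 528*289) = -3 + (193 - 152592) = -3 - 152399 = -152402)
c = -1459799/3176914 ≈ -0.45950
c + v = -1459799/3176914 - 152402 = -484169507227/3176914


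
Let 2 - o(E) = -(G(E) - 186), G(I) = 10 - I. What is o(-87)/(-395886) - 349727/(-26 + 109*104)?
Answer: -11537586596/373122555 ≈ -30.922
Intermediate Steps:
o(E) = -174 - E (o(E) = 2 - (-1)*((10 - E) - 186) = 2 - (-1)*(-176 - E) = 2 - (176 + E) = 2 + (-176 - E) = -174 - E)
o(-87)/(-395886) - 349727/(-26 + 109*104) = (-174 - 1*(-87))/(-395886) - 349727/(-26 + 109*104) = (-174 + 87)*(-1/395886) - 349727/(-26 + 11336) = -87*(-1/395886) - 349727/11310 = 29/131962 - 349727*1/11310 = 29/131962 - 349727/11310 = -11537586596/373122555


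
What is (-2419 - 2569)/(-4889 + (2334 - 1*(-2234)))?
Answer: 4988/321 ≈ 15.539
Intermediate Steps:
(-2419 - 2569)/(-4889 + (2334 - 1*(-2234))) = -4988/(-4889 + (2334 + 2234)) = -4988/(-4889 + 4568) = -4988/(-321) = -4988*(-1/321) = 4988/321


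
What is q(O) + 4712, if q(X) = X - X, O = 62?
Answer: 4712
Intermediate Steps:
q(X) = 0
q(O) + 4712 = 0 + 4712 = 4712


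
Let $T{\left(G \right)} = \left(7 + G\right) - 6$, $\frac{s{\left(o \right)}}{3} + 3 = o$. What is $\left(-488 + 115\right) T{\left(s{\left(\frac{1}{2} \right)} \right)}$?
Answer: $\frac{4849}{2} \approx 2424.5$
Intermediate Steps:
$s{\left(o \right)} = -9 + 3 o$
$T{\left(G \right)} = 1 + G$
$\left(-488 + 115\right) T{\left(s{\left(\frac{1}{2} \right)} \right)} = \left(-488 + 115\right) \left(1 - \left(9 - \frac{3}{2}\right)\right) = - 373 \left(1 + \left(-9 + 3 \cdot \frac{1}{2}\right)\right) = - 373 \left(1 + \left(-9 + \frac{3}{2}\right)\right) = - 373 \left(1 - \frac{15}{2}\right) = \left(-373\right) \left(- \frac{13}{2}\right) = \frac{4849}{2}$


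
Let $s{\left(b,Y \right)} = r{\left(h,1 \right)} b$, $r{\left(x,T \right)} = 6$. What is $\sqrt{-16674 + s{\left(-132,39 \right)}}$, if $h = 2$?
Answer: $i \sqrt{17466} \approx 132.16 i$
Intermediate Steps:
$s{\left(b,Y \right)} = 6 b$
$\sqrt{-16674 + s{\left(-132,39 \right)}} = \sqrt{-16674 + 6 \left(-132\right)} = \sqrt{-16674 - 792} = \sqrt{-17466} = i \sqrt{17466}$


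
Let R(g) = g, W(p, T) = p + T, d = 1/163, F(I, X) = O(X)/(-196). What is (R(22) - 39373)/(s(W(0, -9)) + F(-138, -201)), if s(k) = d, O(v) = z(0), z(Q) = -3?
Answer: -1257185748/685 ≈ -1.8353e+6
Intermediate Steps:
O(v) = -3
F(I, X) = 3/196 (F(I, X) = -3/(-196) = -3*(-1/196) = 3/196)
d = 1/163 ≈ 0.0061350
W(p, T) = T + p
s(k) = 1/163
(R(22) - 39373)/(s(W(0, -9)) + F(-138, -201)) = (22 - 39373)/(1/163 + 3/196) = -39351/685/31948 = -39351*31948/685 = -1257185748/685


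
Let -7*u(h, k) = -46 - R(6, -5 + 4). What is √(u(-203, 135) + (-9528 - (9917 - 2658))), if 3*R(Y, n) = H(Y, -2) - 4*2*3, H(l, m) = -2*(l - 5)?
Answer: I*√151035/3 ≈ 129.54*I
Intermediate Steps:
H(l, m) = 10 - 2*l (H(l, m) = -2*(-5 + l) = 10 - 2*l)
R(Y, n) = -14/3 - 2*Y/3 (R(Y, n) = ((10 - 2*Y) - 4*2*3)/3 = ((10 - 2*Y) - 8*3)/3 = ((10 - 2*Y) - 24)/3 = (-14 - 2*Y)/3 = -14/3 - 2*Y/3)
u(h, k) = 16/3 (u(h, k) = -(-46 - (-14/3 - ⅔*6))/7 = -(-46 - (-14/3 - 4))/7 = -(-46 - 1*(-26/3))/7 = -(-46 + 26/3)/7 = -⅐*(-112/3) = 16/3)
√(u(-203, 135) + (-9528 - (9917 - 2658))) = √(16/3 + (-9528 - (9917 - 2658))) = √(16/3 + (-9528 - 1*7259)) = √(16/3 + (-9528 - 7259)) = √(16/3 - 16787) = √(-50345/3) = I*√151035/3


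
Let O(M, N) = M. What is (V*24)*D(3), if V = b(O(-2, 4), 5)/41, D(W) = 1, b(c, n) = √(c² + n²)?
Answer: 24*√29/41 ≈ 3.1523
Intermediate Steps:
V = √29/41 (V = √((-2)² + 5²)/41 = √(4 + 25)*(1/41) = √29*(1/41) = √29/41 ≈ 0.13135)
(V*24)*D(3) = ((√29/41)*24)*1 = (24*√29/41)*1 = 24*√29/41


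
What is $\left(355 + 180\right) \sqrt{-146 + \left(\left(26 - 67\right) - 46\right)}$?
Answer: $535 i \sqrt{233} \approx 8166.4 i$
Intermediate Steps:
$\left(355 + 180\right) \sqrt{-146 + \left(\left(26 - 67\right) - 46\right)} = 535 \sqrt{-146 - 87} = 535 \sqrt{-233} = 535 i \sqrt{233}$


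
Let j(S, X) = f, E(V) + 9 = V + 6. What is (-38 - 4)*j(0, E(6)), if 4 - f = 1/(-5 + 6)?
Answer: -126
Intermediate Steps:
E(V) = -3 + V (E(V) = -9 + (V + 6) = -9 + (6 + V) = -3 + V)
f = 3 (f = 4 - 1/(-5 + 6) = 4 - 1/1 = 4 - 1*1 = 4 - 1 = 3)
j(S, X) = 3
(-38 - 4)*j(0, E(6)) = (-38 - 4)*3 = -42*3 = -126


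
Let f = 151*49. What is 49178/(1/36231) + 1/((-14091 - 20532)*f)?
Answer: 456445475708854085/256175577 ≈ 1.7818e+9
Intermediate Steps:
f = 7399
49178/(1/36231) + 1/((-14091 - 20532)*f) = 49178/(1/36231) + 1/(-14091 - 20532*7399) = 49178/(1/36231) + (1/7399)/(-34623) = 49178*36231 - 1/34623*1/7399 = 1781768118 - 1/256175577 = 456445475708854085/256175577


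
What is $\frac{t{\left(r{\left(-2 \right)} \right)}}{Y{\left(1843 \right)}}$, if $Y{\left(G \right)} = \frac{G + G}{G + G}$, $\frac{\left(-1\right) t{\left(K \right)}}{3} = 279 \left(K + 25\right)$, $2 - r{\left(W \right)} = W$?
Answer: $-24273$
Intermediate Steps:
$r{\left(W \right)} = 2 - W$
$t{\left(K \right)} = -20925 - 837 K$ ($t{\left(K \right)} = - 3 \cdot 279 \left(K + 25\right) = - 3 \cdot 279 \left(25 + K\right) = - 3 \left(6975 + 279 K\right) = -20925 - 837 K$)
$Y{\left(G \right)} = 1$ ($Y{\left(G \right)} = \frac{2 G}{2 G} = 2 G \frac{1}{2 G} = 1$)
$\frac{t{\left(r{\left(-2 \right)} \right)}}{Y{\left(1843 \right)}} = \frac{-20925 - 837 \left(2 - -2\right)}{1} = \left(-20925 - 837 \left(2 + 2\right)\right) 1 = \left(-20925 - 3348\right) 1 = \left(-24273\right) 1 = -24273$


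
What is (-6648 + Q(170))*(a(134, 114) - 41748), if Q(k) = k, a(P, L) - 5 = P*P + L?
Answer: 153353694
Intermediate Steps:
a(P, L) = 5 + L + P² (a(P, L) = 5 + (P*P + L) = 5 + (P² + L) = 5 + (L + P²) = 5 + L + P²)
(-6648 + Q(170))*(a(134, 114) - 41748) = (-6648 + 170)*((5 + 114 + 134²) - 41748) = -6478*((5 + 114 + 17956) - 41748) = -6478*(18075 - 41748) = -6478*(-23673) = 153353694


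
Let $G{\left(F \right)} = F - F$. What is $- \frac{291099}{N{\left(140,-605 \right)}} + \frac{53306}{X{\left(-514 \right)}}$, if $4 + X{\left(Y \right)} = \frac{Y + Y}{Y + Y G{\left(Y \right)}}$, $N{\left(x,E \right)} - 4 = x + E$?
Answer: $- \frac{11995934}{461} \approx -26022.0$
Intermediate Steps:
$G{\left(F \right)} = 0$
$N{\left(x,E \right)} = 4 + E + x$ ($N{\left(x,E \right)} = 4 + \left(x + E\right) = 4 + \left(E + x\right) = 4 + E + x$)
$X{\left(Y \right)} = -2$ ($X{\left(Y \right)} = -4 + \frac{Y + Y}{Y + Y 0} = -4 + \frac{2 Y}{Y + 0} = -4 + \frac{2 Y}{Y} = -4 + 2 = -2$)
$- \frac{291099}{N{\left(140,-605 \right)}} + \frac{53306}{X{\left(-514 \right)}} = - \frac{291099}{4 - 605 + 140} + \frac{53306}{-2} = - \frac{291099}{-461} + 53306 \left(- \frac{1}{2}\right) = \left(-291099\right) \left(- \frac{1}{461}\right) - 26653 = \frac{291099}{461} - 26653 = - \frac{11995934}{461}$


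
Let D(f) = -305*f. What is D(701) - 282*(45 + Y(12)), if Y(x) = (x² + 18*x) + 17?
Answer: -332809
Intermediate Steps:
Y(x) = 17 + x² + 18*x
D(701) - 282*(45 + Y(12)) = -305*701 - 282*(45 + (17 + 12² + 18*12)) = -213805 - 282*(45 + (17 + 144 + 216)) = -213805 - 282*(45 + 377) = -213805 - 282*422 = -213805 - 119004 = -332809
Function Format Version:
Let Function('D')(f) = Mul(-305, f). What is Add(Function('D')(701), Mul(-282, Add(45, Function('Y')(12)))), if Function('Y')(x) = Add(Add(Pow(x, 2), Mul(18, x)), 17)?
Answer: -332809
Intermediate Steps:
Function('Y')(x) = Add(17, Pow(x, 2), Mul(18, x))
Add(Function('D')(701), Mul(-282, Add(45, Function('Y')(12)))) = Add(Mul(-305, 701), Mul(-282, Add(45, Add(17, Pow(12, 2), Mul(18, 12))))) = Add(-213805, Mul(-282, Add(45, Add(17, 144, 216)))) = Add(-213805, Mul(-282, Add(45, 377))) = Add(-213805, Mul(-282, 422)) = Add(-213805, -119004) = -332809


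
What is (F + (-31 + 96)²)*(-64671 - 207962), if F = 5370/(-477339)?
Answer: -183277707371955/159113 ≈ -1.1519e+9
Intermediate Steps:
F = -1790/159113 (F = 5370*(-1/477339) = -1790/159113 ≈ -0.011250)
(F + (-31 + 96)²)*(-64671 - 207962) = (-1790/159113 + (-31 + 96)²)*(-64671 - 207962) = (-1790/159113 + 65²)*(-272633) = (-1790/159113 + 4225)*(-272633) = (672250635/159113)*(-272633) = -183277707371955/159113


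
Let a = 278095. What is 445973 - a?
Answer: 167878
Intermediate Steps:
445973 - a = 445973 - 1*278095 = 445973 - 278095 = 167878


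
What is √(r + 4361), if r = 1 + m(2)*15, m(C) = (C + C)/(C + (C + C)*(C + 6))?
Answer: 2*√315282/17 ≈ 66.059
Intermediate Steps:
m(C) = 2*C/(C + 2*C*(6 + C)) (m(C) = (2*C)/(C + (2*C)*(6 + C)) = (2*C)/(C + 2*C*(6 + C)) = 2*C/(C + 2*C*(6 + C)))
r = 47/17 (r = 1 + (2/(13 + 2*2))*15 = 1 + (2/(13 + 4))*15 = 1 + (2/17)*15 = 1 + 30/17 = 47/17 ≈ 2.7647)
√(r + 4361) = √(47/17 + 4361) = √(74184/17) = 2*√315282/17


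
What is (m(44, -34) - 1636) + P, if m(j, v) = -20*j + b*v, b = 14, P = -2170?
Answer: -5162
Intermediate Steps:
m(j, v) = -20*j + 14*v
(m(44, -34) - 1636) + P = ((-20*44 + 14*(-34)) - 1636) - 2170 = ((-880 - 476) - 1636) - 2170 = (-1356 - 1636) - 2170 = -2992 - 2170 = -5162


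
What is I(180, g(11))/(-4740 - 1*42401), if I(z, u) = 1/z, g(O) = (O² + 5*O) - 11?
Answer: -1/8485380 ≈ -1.1785e-7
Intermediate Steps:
g(O) = -11 + O² + 5*O
I(180, g(11))/(-4740 - 1*42401) = 1/(180*(-4740 - 1*42401)) = 1/(180*(-4740 - 42401)) = (1/180)/(-47141) = (1/180)*(-1/47141) = -1/8485380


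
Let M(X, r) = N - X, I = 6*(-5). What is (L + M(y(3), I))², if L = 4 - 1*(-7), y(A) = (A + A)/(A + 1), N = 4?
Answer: 729/4 ≈ 182.25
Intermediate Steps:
y(A) = 2*A/(1 + A) (y(A) = (2*A)/(1 + A) = 2*A/(1 + A))
I = -30
M(X, r) = 4 - X
L = 11 (L = 4 + 7 = 11)
(L + M(y(3), I))² = (11 + (4 - 2*3/(1 + 3)))² = (11 + (4 - 2*3/4))² = (11 + (4 - 1*3/2))² = (11 + (4 - 3/2))² = (11 + 5/2)² = (27/2)² = 729/4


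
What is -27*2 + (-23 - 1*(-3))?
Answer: -74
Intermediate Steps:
-27*2 + (-23 - 1*(-3)) = -54 + (-23 + 3) = -54 - 20 = -74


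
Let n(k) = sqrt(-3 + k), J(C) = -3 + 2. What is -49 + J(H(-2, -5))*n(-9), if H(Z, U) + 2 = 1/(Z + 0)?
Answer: -49 - 2*I*sqrt(3) ≈ -49.0 - 3.4641*I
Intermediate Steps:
H(Z, U) = -2 + 1/Z (H(Z, U) = -2 + 1/(Z + 0) = -2 + 1/Z)
J(C) = -1
-49 + J(H(-2, -5))*n(-9) = -49 - sqrt(-3 - 9) = -49 - sqrt(-12) = -49 - 2*I*sqrt(3)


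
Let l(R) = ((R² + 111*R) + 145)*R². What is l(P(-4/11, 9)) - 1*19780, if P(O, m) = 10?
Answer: 115720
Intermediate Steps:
l(R) = R²*(145 + R² + 111*R) (l(R) = (145 + R² + 111*R)*R² = R²*(145 + R² + 111*R))
l(P(-4/11, 9)) - 1*19780 = 10²*(145 + 10² + 111*10) - 1*19780 = 100*(145 + 100 + 1110) - 19780 = 100*1355 - 19780 = 135500 - 19780 = 115720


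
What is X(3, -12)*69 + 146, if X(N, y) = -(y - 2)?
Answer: 1112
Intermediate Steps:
X(N, y) = 2 - y (X(N, y) = -(-2 + y) = 2 - y)
X(3, -12)*69 + 146 = (2 - 1*(-12))*69 + 146 = (2 + 12)*69 + 146 = 14*69 + 146 = 966 + 146 = 1112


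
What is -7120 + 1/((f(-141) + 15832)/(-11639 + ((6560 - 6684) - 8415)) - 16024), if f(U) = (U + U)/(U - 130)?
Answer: -311953320553079/43813668233 ≈ -7120.0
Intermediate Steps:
f(U) = 2*U/(-130 + U) (f(U) = (2*U)/(-130 + U) = 2*U/(-130 + U))
-7120 + 1/((f(-141) + 15832)/(-11639 + ((6560 - 6684) - 8415)) - 16024) = -7120 + 1/((2*(-141)/(-130 - 141) + 15832)/(-11639 + ((6560 - 6684) - 8415)) - 16024) = -7120 + 1/((2*(-141)/(-271) + 15832)/(-11639 + (-124 - 8415)) - 16024) = -7120 + 1/((2*(-141)*(-1/271) + 15832)/(-11639 - 8539) - 16024) = -7120 + 1/((282/271 + 15832)/(-20178) - 16024) = -7120 + 1/((4290754/271)*(-1/20178) - 16024) = -7120 + 1/(-2145377/2734119 - 16024) = -7120 + 1/(-43813668233/2734119) = -7120 - 2734119/43813668233 = -311953320553079/43813668233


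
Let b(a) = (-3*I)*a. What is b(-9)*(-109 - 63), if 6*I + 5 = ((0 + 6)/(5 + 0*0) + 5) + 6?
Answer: -27864/5 ≈ -5572.8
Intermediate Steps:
I = 6/5 (I = -⅚ + (((0 + 6)/(5 + 0*0) + 5) + 6)/6 = -⅚ + ((6/(5 + 0) + 5) + 6)/6 = -⅚ + ((6/5 + 5) + 6)/6 = -⅚ + (31/5 + 6)/6 = -⅚ + (⅙)*(61/5) = -⅚ + 61/30 = 6/5 ≈ 1.2000)
b(a) = -18*a/5 (b(a) = (-3*6/5)*a = -18*a/5)
b(-9)*(-109 - 63) = (-18/5*(-9))*(-109 - 63) = (162/5)*(-172) = -27864/5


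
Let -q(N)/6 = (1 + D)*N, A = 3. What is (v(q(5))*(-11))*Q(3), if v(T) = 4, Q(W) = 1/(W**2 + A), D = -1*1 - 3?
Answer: -11/3 ≈ -3.6667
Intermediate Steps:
D = -4 (D = -1 - 3 = -4)
q(N) = 18*N (q(N) = -6*(1 - 4)*N = -(-18)*N = 18*N)
Q(W) = 1/(3 + W**2) (Q(W) = 1/(W**2 + 3) = 1/(3 + W**2))
(v(q(5))*(-11))*Q(3) = (4*(-11))/(3 + 3**2) = -44/(3 + 9) = -44/12 = -44*1/12 = -11/3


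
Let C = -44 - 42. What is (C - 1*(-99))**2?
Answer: 169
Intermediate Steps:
C = -86
(C - 1*(-99))**2 = (-86 - 1*(-99))**2 = (-86 + 99)**2 = 13**2 = 169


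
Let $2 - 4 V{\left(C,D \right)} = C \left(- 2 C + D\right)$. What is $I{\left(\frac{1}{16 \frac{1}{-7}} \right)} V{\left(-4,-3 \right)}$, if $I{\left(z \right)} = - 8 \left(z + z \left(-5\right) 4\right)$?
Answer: $- \frac{1463}{4} \approx -365.75$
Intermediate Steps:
$I{\left(z \right)} = 152 z$ ($I{\left(z \right)} = - 8 \left(z + - 5 z 4\right) = - 8 \left(z - 20 z\right) = - 8 \left(- 19 z\right) = 152 z$)
$V{\left(C,D \right)} = \frac{1}{2} - \frac{C \left(D - 2 C\right)}{4}$ ($V{\left(C,D \right)} = \frac{1}{2} - \frac{C \left(- 2 C + D\right)}{4} = \frac{1}{2} - \frac{C \left(D - 2 C\right)}{4}$)
$I{\left(\frac{1}{16 \frac{1}{-7}} \right)} V{\left(-4,-3 \right)} = \frac{152}{16 \frac{1}{-7}} \left(\frac{1}{2} + \frac{\left(-4\right)^{2}}{2} - \left(-1\right) \left(-3\right)\right) = \frac{152}{16 \left(- \frac{1}{7}\right)} \left(\frac{1}{2} + \frac{1}{2} \cdot 16 - 3\right) = \frac{152}{- \frac{16}{7}} \left(\frac{1}{2} + 8 - 3\right) = 152 \left(- \frac{7}{16}\right) \frac{11}{2} = \left(- \frac{133}{2}\right) \frac{11}{2} = - \frac{1463}{4}$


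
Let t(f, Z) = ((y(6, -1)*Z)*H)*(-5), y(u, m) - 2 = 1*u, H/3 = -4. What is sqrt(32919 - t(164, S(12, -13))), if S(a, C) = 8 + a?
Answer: 3*sqrt(2591) ≈ 152.71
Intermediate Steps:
H = -12 (H = 3*(-4) = -12)
y(u, m) = 2 + u (y(u, m) = 2 + 1*u = 2 + u)
t(f, Z) = 480*Z (t(f, Z) = (((2 + 6)*Z)*(-12))*(-5) = ((8*Z)*(-12))*(-5) = -96*Z*(-5) = 480*Z)
sqrt(32919 - t(164, S(12, -13))) = sqrt(32919 - 480*(8 + 12)) = sqrt(32919 - 480*20) = sqrt(32919 - 1*9600) = sqrt(32919 - 9600) = sqrt(23319) = 3*sqrt(2591)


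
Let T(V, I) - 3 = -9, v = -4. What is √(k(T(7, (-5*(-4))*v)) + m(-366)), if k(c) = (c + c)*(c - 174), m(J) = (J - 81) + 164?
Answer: √1877 ≈ 43.324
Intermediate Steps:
T(V, I) = -6 (T(V, I) = 3 - 9 = -6)
m(J) = 83 + J (m(J) = (-81 + J) + 164 = 83 + J)
k(c) = 2*c*(-174 + c) (k(c) = (2*c)*(-174 + c) = 2*c*(-174 + c))
√(k(T(7, (-5*(-4))*v)) + m(-366)) = √(2*(-6)*(-174 - 6) + (83 - 366)) = √(2*(-6)*(-180) - 283) = √(2160 - 283) = √1877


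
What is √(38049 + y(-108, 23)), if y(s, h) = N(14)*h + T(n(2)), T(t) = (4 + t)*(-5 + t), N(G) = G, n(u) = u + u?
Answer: 13*√227 ≈ 195.86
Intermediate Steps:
n(u) = 2*u
T(t) = (-5 + t)*(4 + t)
y(s, h) = -8 + 14*h (y(s, h) = 14*h + (-20 + (2*2)² - 2*2) = 14*h + (-20 + 4² - 1*4) = 14*h + (-20 + 16 - 4) = 14*h - 8 = -8 + 14*h)
√(38049 + y(-108, 23)) = √(38049 + (-8 + 14*23)) = √(38049 + (-8 + 322)) = √(38049 + 314) = √38363 = 13*√227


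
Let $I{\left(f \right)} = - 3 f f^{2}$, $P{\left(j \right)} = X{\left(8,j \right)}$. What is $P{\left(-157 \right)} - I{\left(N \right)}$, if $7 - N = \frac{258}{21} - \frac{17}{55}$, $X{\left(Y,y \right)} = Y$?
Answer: $- \frac{20644696888}{57066625} \approx -361.76$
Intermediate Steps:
$P{\left(j \right)} = 8$
$N = - \frac{1916}{385}$ ($N = 7 - \left(\frac{258}{21} - \frac{17}{55}\right) = 7 - \left(258 \cdot \frac{1}{21} - \frac{17}{55}\right) = 7 - \left(\frac{86}{7} - \frac{17}{55}\right) = 7 - \frac{4611}{385} = - \frac{1916}{385} \approx -4.9766$)
$I{\left(f \right)} = - 3 f^{3}$
$P{\left(-157 \right)} - I{\left(N \right)} = 8 - - 3 \left(- \frac{1916}{385}\right)^{3} = 8 - \left(-3\right) \left(- \frac{7033743296}{57066625}\right) = 8 - \frac{21101229888}{57066625} = - \frac{20644696888}{57066625}$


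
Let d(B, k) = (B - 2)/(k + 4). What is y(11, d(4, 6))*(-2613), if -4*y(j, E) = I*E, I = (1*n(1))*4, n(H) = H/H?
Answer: 2613/5 ≈ 522.60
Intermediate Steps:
d(B, k) = (-2 + B)/(4 + k)
n(H) = 1
I = 4 (I = (1*1)*4 = 1*4 = 4)
y(j, E) = -E
y(11, d(4, 6))*(-2613) = -(-2 + 4)/(4 + 6)*(-2613) = -2/10*(-2613) = -1*1/5*(-2613) = -1/5*(-2613) = 2613/5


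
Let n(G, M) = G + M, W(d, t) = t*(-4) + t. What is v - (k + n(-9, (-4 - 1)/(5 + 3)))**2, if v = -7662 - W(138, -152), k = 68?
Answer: -737641/64 ≈ -11526.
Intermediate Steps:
W(d, t) = -3*t (W(d, t) = -4*t + t = -3*t)
v = -8118 (v = -7662 - (-3)*(-152) = -7662 - 1*456 = -7662 - 456 = -8118)
v - (k + n(-9, (-4 - 1)/(5 + 3)))**2 = -8118 - (68 + (-9 + (-4 - 1)/(5 + 3)))**2 = -8118 - (68 + (-9 - 5/8))**2 = -8118 - (68 - 77/8)**2 = -8118 - (467/8)**2 = -8118 - 1*218089/64 = -8118 - 218089/64 = -737641/64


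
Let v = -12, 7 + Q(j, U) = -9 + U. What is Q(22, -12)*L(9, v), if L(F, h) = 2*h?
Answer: 672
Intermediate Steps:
Q(j, U) = -16 + U (Q(j, U) = -7 + (-9 + U) = -16 + U)
Q(22, -12)*L(9, v) = (-16 - 12)*(2*(-12)) = -28*(-24) = 672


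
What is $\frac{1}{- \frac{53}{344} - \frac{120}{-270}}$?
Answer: $\frac{3096}{899} \approx 3.4438$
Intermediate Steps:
$\frac{1}{- \frac{53}{344} - \frac{120}{-270}} = \frac{1}{\left(-53\right) \frac{1}{344} - - \frac{4}{9}} = \frac{1}{- \frac{53}{344} + \frac{4}{9}} = \frac{1}{\frac{899}{3096}} = \frac{3096}{899}$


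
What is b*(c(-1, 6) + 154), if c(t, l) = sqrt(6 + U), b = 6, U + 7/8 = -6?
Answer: 924 + 3*I*sqrt(14)/2 ≈ 924.0 + 5.6125*I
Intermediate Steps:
U = -55/8 (U = -7/8 - 6 = -55/8 ≈ -6.8750)
c(t, l) = I*sqrt(14)/4 (c(t, l) = sqrt(6 - 55/8) = sqrt(-7/8) = I*sqrt(14)/4)
b*(c(-1, 6) + 154) = 6*(I*sqrt(14)/4 + 154) = 6*(154 + I*sqrt(14)/4) = 924 + 3*I*sqrt(14)/2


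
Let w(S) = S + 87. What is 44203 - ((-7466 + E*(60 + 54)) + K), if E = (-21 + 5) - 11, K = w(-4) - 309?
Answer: 54973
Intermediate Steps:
w(S) = 87 + S
K = -226 (K = (87 - 4) - 309 = 83 - 309 = -226)
E = -27 (E = -16 - 11 = -27)
44203 - ((-7466 + E*(60 + 54)) + K) = 44203 - ((-7466 - 27*(60 + 54)) - 226) = 44203 - ((-7466 - 27*114) - 226) = 44203 - ((-7466 - 3078) - 226) = 44203 - (-10544 - 226) = 44203 - 1*(-10770) = 44203 + 10770 = 54973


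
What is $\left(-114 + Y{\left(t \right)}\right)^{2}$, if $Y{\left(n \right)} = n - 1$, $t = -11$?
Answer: $15876$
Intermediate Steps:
$Y{\left(n \right)} = -1 + n$
$\left(-114 + Y{\left(t \right)}\right)^{2} = \left(-114 - 12\right)^{2} = \left(-126\right)^{2} = 15876$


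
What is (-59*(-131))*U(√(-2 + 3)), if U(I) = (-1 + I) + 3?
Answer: 23187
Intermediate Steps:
U(I) = 2 + I
(-59*(-131))*U(√(-2 + 3)) = (-59*(-131))*(2 + √(-2 + 3)) = 7729*(2 + √1) = 7729*(2 + 1) = 7729*3 = 23187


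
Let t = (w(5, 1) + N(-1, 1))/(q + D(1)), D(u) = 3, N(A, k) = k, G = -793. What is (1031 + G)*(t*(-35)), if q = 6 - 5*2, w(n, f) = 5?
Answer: 49980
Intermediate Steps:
q = -4 (q = 6 - 10 = -4)
t = -6 (t = (5 + 1)/(-4 + 3) = 6/(-1) = 6*(-1) = -6)
(1031 + G)*(t*(-35)) = (1031 - 793)*(-6*(-35)) = 238*210 = 49980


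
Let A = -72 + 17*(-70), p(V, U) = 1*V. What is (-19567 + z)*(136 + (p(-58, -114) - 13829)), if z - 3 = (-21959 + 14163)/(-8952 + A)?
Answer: 1373854846950/5107 ≈ 2.6901e+8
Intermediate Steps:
p(V, U) = V
A = -1262 (A = -72 - 1190 = -1262)
z = 19219/5107 (z = 3 + (-21959 + 14163)/(-8952 - 1262) = 3 - 7796/(-10214) = 3 - 7796*(-1/10214) = 3 + 3898/5107 = 19219/5107 ≈ 3.7633)
(-19567 + z)*(136 + (p(-58, -114) - 13829)) = (-19567 + 19219/5107)*(136 + (-58 - 13829)) = -99909450*(136 - 13887)/5107 = -99909450/5107*(-13751) = 1373854846950/5107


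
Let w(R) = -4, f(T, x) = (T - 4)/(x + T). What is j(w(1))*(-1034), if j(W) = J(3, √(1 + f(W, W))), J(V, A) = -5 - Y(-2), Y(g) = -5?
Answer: 0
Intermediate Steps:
f(T, x) = (-4 + T)/(T + x)
J(V, A) = 0 (J(V, A) = -5 - 1*(-5) = -5 + 5 = 0)
j(W) = 0
j(w(1))*(-1034) = 0*(-1034) = 0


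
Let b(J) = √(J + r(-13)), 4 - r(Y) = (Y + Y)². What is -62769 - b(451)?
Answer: -62769 - I*√221 ≈ -62769.0 - 14.866*I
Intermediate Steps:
r(Y) = 4 - 4*Y² (r(Y) = 4 - (Y + Y)² = 4 - (2*Y)² = 4 - 4*Y²)
b(J) = √(-672 + J) (b(J) = √(J + (4 - 4*(-13)²)) = √(J + (4 - 4*169)) = √(J + (4 - 676)) = √(J - 672) = √(-672 + J))
-62769 - b(451) = -62769 - √(-672 + 451) = -62769 - √(-221) = -62769 - I*√221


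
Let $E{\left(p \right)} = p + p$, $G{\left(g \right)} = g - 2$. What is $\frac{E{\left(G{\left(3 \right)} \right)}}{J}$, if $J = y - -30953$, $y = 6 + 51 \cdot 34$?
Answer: $\frac{2}{32693} \approx 6.1175 \cdot 10^{-5}$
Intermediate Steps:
$G{\left(g \right)} = -2 + g$ ($G{\left(g \right)} = g - 2 = -2 + g$)
$y = 1740$ ($y = 6 + 1734 = 1740$)
$E{\left(p \right)} = 2 p$
$J = 32693$ ($J = 1740 - -30953 = 1740 + 30953 = 32693$)
$\frac{E{\left(G{\left(3 \right)} \right)}}{J} = \frac{2 \left(-2 + 3\right)}{32693} = 2 \cdot 1 \cdot \frac{1}{32693} = 2 \cdot \frac{1}{32693} = \frac{2}{32693}$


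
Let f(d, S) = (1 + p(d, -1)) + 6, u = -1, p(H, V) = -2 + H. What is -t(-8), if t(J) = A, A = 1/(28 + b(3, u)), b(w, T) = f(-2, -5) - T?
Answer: -1/32 ≈ -0.031250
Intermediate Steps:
f(d, S) = 5 + d (f(d, S) = (1 + (-2 + d)) + 6 = (-1 + d) + 6 = 5 + d)
b(w, T) = 3 - T (b(w, T) = (5 - 2) - T = 3 - T)
A = 1/32 (A = 1/(28 + (3 - 1*(-1))) = 1/(28 + (3 + 1)) = 1/(28 + 4) = 1/32 ≈ 0.031250)
t(J) = 1/32
-t(-8) = -1*1/32 = -1/32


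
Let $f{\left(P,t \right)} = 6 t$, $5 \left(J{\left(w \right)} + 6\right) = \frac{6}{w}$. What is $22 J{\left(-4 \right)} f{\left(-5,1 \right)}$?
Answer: $- \frac{4158}{5} \approx -831.6$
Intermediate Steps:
$J{\left(w \right)} = -6 + \frac{6}{5 w}$ ($J{\left(w \right)} = -6 + \frac{6 \frac{1}{w}}{5} = -6 + \frac{6}{5 w}$)
$22 J{\left(-4 \right)} f{\left(-5,1 \right)} = 22 \left(-6 + \frac{6}{5 \left(-4\right)}\right) 6 \cdot 1 = 22 \left(-6 + \frac{6}{5} \left(- \frac{1}{4}\right)\right) 6 = 22 \left(-6 - \frac{3}{10}\right) 6 = 22 \left(- \frac{63}{10}\right) 6 = \left(- \frac{693}{5}\right) 6 = - \frac{4158}{5}$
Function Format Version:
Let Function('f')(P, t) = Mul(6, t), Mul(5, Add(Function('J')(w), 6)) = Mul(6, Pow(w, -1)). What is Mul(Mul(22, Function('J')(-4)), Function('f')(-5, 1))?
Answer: Rational(-4158, 5) ≈ -831.60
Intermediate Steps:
Function('J')(w) = Add(-6, Mul(Rational(6, 5), Pow(w, -1))) (Function('J')(w) = Add(-6, Mul(Rational(1, 5), Mul(6, Pow(w, -1)))) = Add(-6, Mul(Rational(6, 5), Pow(w, -1))))
Mul(Mul(22, Function('J')(-4)), Function('f')(-5, 1)) = Mul(Mul(22, Add(-6, Mul(Rational(6, 5), Pow(-4, -1)))), Mul(6, 1)) = Mul(Mul(22, Add(-6, Mul(Rational(6, 5), Rational(-1, 4)))), 6) = Mul(Mul(22, Add(-6, Rational(-3, 10))), 6) = Mul(Mul(22, Rational(-63, 10)), 6) = Mul(Rational(-693, 5), 6) = Rational(-4158, 5)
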